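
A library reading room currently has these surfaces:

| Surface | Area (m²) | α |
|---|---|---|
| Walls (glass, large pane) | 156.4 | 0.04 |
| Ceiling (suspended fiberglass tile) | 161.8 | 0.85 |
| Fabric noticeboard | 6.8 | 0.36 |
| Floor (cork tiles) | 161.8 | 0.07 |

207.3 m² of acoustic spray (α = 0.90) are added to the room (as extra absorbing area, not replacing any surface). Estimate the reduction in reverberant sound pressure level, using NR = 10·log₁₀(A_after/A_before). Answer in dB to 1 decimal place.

3.4 dB

Total absorption A_before = 156.4·0.04 + 161.8·0.85 + 6.8·0.36 + 161.8·0.07
  = 6.256 + 137.530 + 2.448 + 11.326 = 157.560 m² sabins.
Added absorption = 207.3 × 0.90 = 186.570 sabins.
A_after = 157.560 + 186.570 = 344.130 sabins.
NR = 10·log₁₀(344.130/157.560) = 3.4 dB.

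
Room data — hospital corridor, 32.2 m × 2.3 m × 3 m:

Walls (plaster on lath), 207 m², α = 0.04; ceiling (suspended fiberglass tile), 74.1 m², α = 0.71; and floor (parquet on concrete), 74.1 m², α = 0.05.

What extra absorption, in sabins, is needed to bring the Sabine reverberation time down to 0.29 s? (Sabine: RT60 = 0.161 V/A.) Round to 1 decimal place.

58.8 sabins

Summing Sᵢαᵢ: 8.280 + 52.611 + 3.705 → A₁ = 64.596 sabins.
V = 222.18 m³. Required absorption A₂ = 0.161 × 222.18 / 0.29 = 123.348 sabins.
Additional absorption ΔA = 123.348 − 64.596 = 58.8 sabins.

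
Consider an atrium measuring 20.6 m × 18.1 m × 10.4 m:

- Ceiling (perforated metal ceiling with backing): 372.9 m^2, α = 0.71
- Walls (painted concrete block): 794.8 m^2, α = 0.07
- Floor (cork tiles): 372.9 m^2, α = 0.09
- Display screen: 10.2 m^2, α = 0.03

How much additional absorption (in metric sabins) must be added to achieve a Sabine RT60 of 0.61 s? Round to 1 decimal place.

669.2 sabins

A₁ = Σ Sᵢαᵢ = 372.9·0.71 + 794.8·0.07 + 372.9·0.09 + 10.2·0.03 = 354.262 sabins.
For T = 0.61 s, need A₂ = 0.161·V/T = 0.161·3877.744/0.61 = 1023.470 sabins.
Shortfall: 1023.470 − 354.262 = 669.2 sabins.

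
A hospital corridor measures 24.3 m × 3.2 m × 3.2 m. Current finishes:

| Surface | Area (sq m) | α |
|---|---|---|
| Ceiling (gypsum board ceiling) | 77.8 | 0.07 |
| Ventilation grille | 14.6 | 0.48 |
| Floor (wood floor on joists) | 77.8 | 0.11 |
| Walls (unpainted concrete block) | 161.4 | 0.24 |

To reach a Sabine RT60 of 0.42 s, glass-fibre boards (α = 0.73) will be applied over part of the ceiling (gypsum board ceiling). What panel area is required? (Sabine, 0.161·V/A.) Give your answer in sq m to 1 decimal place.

54.0

A₁ = Σ Sᵢαᵢ = 77.8*0.07 + 14.6*0.48 + 77.8*0.11 + 161.4*0.24 = 59.748 sabins.
V = 248.832 m³. Target absorption A₂ = 0.161 × 248.832 / 0.42 = 95.386 sabins.
ΔA needed = 95.386 − 59.748 = 35.638 sabins.
Net gain per sq m: Δα = 0.73 − 0.07 = 0.66.
Panel area = 35.638 / 0.66 = 54.0 sq m.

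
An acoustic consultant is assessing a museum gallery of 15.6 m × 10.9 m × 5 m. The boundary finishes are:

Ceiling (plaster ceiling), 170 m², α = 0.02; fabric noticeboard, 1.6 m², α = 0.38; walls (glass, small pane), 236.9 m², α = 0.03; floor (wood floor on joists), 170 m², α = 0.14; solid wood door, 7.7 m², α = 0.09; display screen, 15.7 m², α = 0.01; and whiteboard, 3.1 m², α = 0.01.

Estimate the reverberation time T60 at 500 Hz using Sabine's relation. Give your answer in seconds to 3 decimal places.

A = Σ Sᵢαᵢ = 170×0.02 + 1.6×0.38 + 236.9×0.03 + 170×0.14 + 7.7×0.09 + 15.7×0.01 + 3.1×0.01 = 35.796 sabins.
V = 15.6·10.9·5 = 850.2 m³.
Sabine: RT60 = 0.161 × 850.2 / 35.796 = 3.824 s.

3.824 seconds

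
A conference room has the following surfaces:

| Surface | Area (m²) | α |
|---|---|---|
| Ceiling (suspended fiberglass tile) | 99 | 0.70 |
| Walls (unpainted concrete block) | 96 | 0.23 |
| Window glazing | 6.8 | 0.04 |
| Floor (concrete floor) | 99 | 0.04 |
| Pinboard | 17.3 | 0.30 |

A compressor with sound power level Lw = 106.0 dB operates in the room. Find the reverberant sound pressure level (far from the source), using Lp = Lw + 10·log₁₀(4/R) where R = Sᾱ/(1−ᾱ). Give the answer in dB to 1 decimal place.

A = 100.802 sabins; S = 318.1 m².
ᾱ = 0.3169, so room constant R = A/(1−ᾱ) = 147.566 m².
Lp = 106.0 + 10·log₁₀(4/147.566) = 106.0 + (-15.67) = 90.3 dB.

90.3 dB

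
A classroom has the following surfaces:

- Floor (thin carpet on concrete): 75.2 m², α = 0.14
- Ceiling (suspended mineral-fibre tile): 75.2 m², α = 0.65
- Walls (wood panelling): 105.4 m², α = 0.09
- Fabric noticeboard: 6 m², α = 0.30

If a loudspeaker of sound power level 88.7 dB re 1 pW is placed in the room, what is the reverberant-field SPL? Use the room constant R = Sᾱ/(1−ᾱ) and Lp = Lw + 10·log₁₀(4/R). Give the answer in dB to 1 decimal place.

74.9 dB

Σ(Sᵢαᵢ) = 75.2·0.14 + 75.2·0.65 + 105.4·0.09 + 6·0.30 = 70.694; total area S = 261.8 m².
ᾱ = 70.694/261.8 = 0.2700; R = Sᾱ/(1−ᾱ) = 70.694/(1−0.2700) = 96.841 m².
Lp = 88.7 + 10·log₁₀(4/96.841) = 88.7 + (-13.84) = 74.9 dB.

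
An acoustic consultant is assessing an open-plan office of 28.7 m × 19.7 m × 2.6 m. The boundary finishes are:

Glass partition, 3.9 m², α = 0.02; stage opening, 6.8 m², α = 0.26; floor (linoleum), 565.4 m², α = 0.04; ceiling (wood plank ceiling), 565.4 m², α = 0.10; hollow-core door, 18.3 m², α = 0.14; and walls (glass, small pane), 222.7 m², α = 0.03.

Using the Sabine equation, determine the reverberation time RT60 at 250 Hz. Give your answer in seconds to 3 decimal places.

2.623 s

A = Σ Sᵢαᵢ = 3.9·0.02 + 6.8·0.26 + 565.4·0.04 + 565.4·0.10 + 18.3·0.14 + 222.7·0.03 = 90.245 sabins.
V = 28.7·19.7·2.6 = 1470.014 m³.
RT60 = 0.161 · V / A = 0.161 × 1470.014 / 90.245 = 2.623 s.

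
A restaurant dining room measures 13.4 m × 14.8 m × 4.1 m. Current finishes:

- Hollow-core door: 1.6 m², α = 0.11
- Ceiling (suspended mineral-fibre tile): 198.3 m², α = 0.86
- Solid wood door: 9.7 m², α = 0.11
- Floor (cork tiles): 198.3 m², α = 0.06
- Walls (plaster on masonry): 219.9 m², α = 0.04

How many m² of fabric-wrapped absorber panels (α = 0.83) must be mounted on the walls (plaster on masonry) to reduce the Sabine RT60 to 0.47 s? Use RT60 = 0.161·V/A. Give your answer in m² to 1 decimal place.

108.9

Summing Sᵢαᵢ: 0.176 + 170.538 + 1.067 + 11.898 + 8.796 → A₁ = 192.475 sabins.
V = 813.112 m³. Target absorption A₂ = 0.161 × 813.112 / 0.47 = 278.534 sabins.
Absorption to add: 278.534 − 192.475 = 86.059 sabins.
Each m² of panel replacing the walls (plaster on masonry) adds (0.83 − 0.04) = 0.79 sabins.
Area = ΔA/Δα = 86.059/0.79 = 108.9 m².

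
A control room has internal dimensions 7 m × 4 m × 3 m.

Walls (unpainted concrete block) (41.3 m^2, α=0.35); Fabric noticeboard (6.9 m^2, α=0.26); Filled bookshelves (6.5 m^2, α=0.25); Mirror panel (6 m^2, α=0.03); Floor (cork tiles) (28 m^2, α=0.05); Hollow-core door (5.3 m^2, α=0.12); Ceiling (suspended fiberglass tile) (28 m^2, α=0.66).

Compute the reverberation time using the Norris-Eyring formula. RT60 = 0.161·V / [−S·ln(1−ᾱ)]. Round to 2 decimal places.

0.29 sec

S = Σ Sᵢ = 122.0 m^2.
Σ(Sᵢαᵢ) = 41.3×0.35 + 6.9×0.26 + 6.5×0.25 + 6×0.03 + 28×0.05 + 5.3×0.12 + 28×0.66 = 38.570.
Mean coefficient ᾱ = A/S = 0.3161.
−S·ln(1−ᾱ) = −122.0 × ln(1 − 0.3161) = 46.353.
V = 7 × 4 × 3 = 84 m³.
T = 0.161·V/[−S·ln(1−ᾱ)] = 0.161·84/46.353 = 0.29 s.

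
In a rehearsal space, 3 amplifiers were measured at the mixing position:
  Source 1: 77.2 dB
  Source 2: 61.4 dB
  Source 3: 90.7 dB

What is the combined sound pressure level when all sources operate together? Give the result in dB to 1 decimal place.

Sum in the linear (power) domain: Σ 10^(Lᵢ/10) = 10^(77.2/10) + 10^(61.4/10) + 10^(90.7/10) = 1.229e+09.
L_total = 10·log₁₀(1.229e+09) = 90.9 dB.

90.9 dB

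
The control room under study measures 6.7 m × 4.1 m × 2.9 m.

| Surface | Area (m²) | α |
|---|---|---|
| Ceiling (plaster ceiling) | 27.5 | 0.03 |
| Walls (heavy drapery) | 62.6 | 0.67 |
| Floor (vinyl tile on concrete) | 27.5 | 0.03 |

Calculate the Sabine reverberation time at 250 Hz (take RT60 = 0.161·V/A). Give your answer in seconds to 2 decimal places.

0.29 s

Summing Sᵢαᵢ: 0.825 + 41.942 + 0.825 → A = 43.592 sabins.
Room volume: 79.663 m³.
Sabine: RT60 = 0.161 × 79.663 / 43.592 = 0.29 s.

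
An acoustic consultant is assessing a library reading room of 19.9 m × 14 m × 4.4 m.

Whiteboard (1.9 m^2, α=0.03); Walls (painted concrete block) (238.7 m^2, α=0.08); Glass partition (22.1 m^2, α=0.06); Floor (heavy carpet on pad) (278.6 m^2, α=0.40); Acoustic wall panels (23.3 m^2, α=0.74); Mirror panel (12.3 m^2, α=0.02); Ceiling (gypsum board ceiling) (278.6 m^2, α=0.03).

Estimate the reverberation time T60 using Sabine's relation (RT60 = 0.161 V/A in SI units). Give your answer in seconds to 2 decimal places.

1.25 seconds

Equivalent absorption area: A = 1.9·0.03 + 238.7·0.08 + 22.1·0.06 + 278.6·0.40 + 23.3·0.74 + 12.3·0.02 + 278.6·0.03 = 157.765 m^2.
V = 19.9·14·4.4 = 1225.84 m³.
T = 0.161 V/A = 0.161·1225.84/157.765 = 1.25 s.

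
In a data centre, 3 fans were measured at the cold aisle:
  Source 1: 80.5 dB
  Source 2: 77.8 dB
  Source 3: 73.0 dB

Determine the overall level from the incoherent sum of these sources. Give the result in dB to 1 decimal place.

82.8 dB

Converting to relative power and adding: 10^(80.5/10) + 10^(77.8/10) + 10^(73.0/10) = 1.924e+08.
Combined level = 10 log₁₀(1.924e+08) = 82.8 dB.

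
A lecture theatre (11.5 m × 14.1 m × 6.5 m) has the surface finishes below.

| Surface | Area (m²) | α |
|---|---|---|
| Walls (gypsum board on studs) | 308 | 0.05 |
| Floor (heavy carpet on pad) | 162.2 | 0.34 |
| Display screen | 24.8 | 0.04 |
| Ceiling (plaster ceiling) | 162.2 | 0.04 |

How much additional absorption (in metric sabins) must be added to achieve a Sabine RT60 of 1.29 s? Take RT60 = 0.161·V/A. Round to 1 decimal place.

Total absorption A₁ = 308×0.05 + 162.2×0.34 + 24.8×0.04 + 162.2×0.04
  = 15.400 + 55.148 + 0.992 + 6.488 = 78.028 m² sabins.
For T = 1.29 s, need A₂ = 0.161·V/T = 0.161·1053.975/1.29 = 131.543 sabins.
Shortfall: 131.543 − 78.028 = 53.5 sabins.

53.5 sabins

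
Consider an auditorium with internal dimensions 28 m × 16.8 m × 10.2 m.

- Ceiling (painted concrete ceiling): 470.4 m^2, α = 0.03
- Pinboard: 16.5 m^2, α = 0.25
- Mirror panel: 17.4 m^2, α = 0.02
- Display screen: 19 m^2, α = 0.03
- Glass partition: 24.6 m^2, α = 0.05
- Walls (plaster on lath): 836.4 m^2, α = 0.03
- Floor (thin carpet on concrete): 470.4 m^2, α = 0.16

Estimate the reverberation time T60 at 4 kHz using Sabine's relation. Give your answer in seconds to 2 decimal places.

A = Σ Sᵢαᵢ = 470.4·0.03 + 16.5·0.25 + 17.4·0.02 + 19·0.03 + 24.6·0.05 + 836.4·0.03 + 470.4·0.16 = 120.741 sabins.
V = 28·16.8·10.2 = 4798.08 m³.
RT60 = 0.161 · V / A = 0.161 × 4798.08 / 120.741 = 6.40 s.

6.40 s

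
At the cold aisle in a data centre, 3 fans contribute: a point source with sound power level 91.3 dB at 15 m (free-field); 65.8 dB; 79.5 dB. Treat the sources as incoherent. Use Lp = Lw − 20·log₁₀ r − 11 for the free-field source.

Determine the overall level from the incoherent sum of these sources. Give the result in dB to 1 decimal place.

79.7 dB

Source at 15 m: Lp = 91.3 − 20·log₁₀(15) − 11 = 56.8 dB.
Σ 10^(Lᵢ/10) = 9.341e+07.
Combined level = 10 log₁₀(9.341e+07) = 79.7 dB.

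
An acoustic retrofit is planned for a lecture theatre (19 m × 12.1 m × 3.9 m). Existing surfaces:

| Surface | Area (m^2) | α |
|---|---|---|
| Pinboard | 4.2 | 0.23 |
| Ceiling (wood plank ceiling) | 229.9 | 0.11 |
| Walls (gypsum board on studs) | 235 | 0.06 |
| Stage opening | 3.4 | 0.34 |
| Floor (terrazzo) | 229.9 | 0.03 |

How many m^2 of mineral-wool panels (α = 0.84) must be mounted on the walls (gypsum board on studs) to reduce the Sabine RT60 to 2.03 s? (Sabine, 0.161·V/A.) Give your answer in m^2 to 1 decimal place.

29.1

Equivalent absorption area: A₁ = 4.2×0.23 + 229.9×0.11 + 235×0.06 + 3.4×0.34 + 229.9×0.03 = 48.408 m^2.
V = 896.61 m³. Target absorption A₂ = 0.161 × 896.61 / 2.03 = 71.110 sabins.
Absorption to add: 71.110 − 48.408 = 22.702 sabins.
Each m^2 of panel replacing the walls (gypsum board on studs) adds (0.84 − 0.06) = 0.78 sabins.
Panel area = 22.702 / 0.78 = 29.1 m^2.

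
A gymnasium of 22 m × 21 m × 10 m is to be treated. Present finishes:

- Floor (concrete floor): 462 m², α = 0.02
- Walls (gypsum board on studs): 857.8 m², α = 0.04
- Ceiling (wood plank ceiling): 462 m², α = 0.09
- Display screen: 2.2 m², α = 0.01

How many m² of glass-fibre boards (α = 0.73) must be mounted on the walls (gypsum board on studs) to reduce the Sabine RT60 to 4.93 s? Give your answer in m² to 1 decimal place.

Summing Sᵢαᵢ: 9.240 + 34.312 + 41.580 + 0.022 → A₁ = 85.154 sabins.
V = 4620 m³. Target absorption A₂ = 0.161 × 4620 / 4.93 = 150.876 sabins.
ΔA needed = 150.876 − 85.154 = 65.722 sabins.
Net gain per m²: Δα = 0.73 − 0.04 = 0.69.
Panel area = 65.722 / 0.69 = 95.2 m².

95.2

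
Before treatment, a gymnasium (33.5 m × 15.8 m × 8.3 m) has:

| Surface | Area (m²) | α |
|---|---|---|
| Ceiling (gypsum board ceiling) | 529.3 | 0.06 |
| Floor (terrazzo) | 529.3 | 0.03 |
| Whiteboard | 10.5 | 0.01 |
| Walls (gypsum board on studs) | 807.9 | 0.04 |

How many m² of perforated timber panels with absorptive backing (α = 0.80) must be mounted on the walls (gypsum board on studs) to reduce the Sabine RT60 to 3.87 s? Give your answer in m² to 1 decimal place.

135.1

Equivalent absorption area: A₁ = 529.3×0.06 + 529.3×0.03 + 10.5×0.01 + 807.9×0.04 = 80.058 m².
Required A₂ = 0.161·4393.19/3.87 = 182.766 sabins.
Absorption to add: 182.766 − 80.058 = 102.708 sabins.
Net gain per m²: Δα = 0.80 − 0.04 = 0.76.
Area = ΔA/Δα = 102.708/0.76 = 135.1 m².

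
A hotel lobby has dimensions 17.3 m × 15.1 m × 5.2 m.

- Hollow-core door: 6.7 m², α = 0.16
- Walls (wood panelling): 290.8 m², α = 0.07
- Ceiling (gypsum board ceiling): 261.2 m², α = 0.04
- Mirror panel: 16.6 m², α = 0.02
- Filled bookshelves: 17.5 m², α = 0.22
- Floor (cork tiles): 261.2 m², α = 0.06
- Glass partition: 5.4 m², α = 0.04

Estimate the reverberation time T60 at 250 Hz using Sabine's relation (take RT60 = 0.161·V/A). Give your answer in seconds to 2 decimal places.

Summing Sᵢαᵢ: 1.072 + 20.356 + 10.448 + 0.332 + 3.850 + 15.672 + 0.216 → A = 51.946 sabins.
V = 17.3·15.1·5.2 = 1358.396 m³.
T = 0.161 V/A = 0.161·1358.396/51.946 = 4.21 s.

4.21 seconds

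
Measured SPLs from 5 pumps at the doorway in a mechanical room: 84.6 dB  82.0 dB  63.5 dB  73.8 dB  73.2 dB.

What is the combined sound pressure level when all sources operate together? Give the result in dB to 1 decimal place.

Σ 10^(Lᵢ/10) = 4.94e+08.
Combined level = 10 log₁₀(4.94e+08) = 86.9 dB.

86.9 dB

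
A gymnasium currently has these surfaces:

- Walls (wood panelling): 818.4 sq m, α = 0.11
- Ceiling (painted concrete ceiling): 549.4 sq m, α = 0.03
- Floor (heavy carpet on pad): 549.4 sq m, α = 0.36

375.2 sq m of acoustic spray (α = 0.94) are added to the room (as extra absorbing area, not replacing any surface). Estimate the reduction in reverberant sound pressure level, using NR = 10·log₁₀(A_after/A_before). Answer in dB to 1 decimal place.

Summing Sᵢαᵢ: 90.024 + 16.482 + 197.784 → A_before = 304.290 sabins.
Added absorption = 375.2 × 0.94 = 352.688 sabins.
New total A_after = 656.978 sabins.
NR = 10·log₁₀(656.978/304.290) = 3.3 dB.

3.3 dB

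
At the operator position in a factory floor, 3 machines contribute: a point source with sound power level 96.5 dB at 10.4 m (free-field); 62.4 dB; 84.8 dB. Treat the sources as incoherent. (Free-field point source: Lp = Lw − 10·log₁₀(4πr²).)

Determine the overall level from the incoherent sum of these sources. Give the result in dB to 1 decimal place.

84.9 dB

Source at 10.4 m: Lp = 96.5 − 10·log₁₀(4π·10.4²) = 96.5 − 10·log₁₀(1359.179) = 65.2 dB.
Sum in the linear (power) domain: Σ 10^(Lᵢ/10) = 10^(65.2/10) + 10^(62.4/10) + 10^(84.8/10) = 3.07e+08.
Combined level = 10 log₁₀(3.07e+08) = 84.9 dB.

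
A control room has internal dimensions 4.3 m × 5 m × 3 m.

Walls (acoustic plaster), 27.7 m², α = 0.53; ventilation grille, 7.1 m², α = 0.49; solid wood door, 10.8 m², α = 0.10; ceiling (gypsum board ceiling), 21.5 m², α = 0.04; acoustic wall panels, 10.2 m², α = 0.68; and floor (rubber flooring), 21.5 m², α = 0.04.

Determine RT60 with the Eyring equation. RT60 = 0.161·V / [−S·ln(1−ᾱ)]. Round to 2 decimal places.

S = Σ Sᵢ = 98.8 m².
Absorption A = 27.7·0.53 + 7.1·0.49 + 10.8·0.10 + 21.5·0.04 + 10.2·0.68 + 21.5·0.04 = 27.896 sabins.
ᾱ = 27.896 / 98.8 = 0.2823.
Eyring denominator: −S ln(1−ᾱ) = 32.772.
V = 4.3 × 5 × 3 = 64.5 m³.
T = 0.161·V/[−S·ln(1−ᾱ)] = 0.161·64.5/32.772 = 0.32 s.

0.32 s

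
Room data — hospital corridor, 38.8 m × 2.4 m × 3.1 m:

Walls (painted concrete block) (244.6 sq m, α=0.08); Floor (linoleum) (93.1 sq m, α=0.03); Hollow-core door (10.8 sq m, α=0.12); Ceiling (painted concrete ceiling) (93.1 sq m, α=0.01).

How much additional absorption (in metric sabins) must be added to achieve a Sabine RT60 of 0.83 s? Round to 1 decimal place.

Summing Sᵢαᵢ: 19.568 + 2.793 + 1.296 + 0.931 → A₁ = 24.588 sabins.
Target A₂ = 0.161·288.672/0.83 = 55.995 sabins (V = 288.672 m³).
Shortfall: 55.995 − 24.588 = 31.4 sabins.

31.4 sabins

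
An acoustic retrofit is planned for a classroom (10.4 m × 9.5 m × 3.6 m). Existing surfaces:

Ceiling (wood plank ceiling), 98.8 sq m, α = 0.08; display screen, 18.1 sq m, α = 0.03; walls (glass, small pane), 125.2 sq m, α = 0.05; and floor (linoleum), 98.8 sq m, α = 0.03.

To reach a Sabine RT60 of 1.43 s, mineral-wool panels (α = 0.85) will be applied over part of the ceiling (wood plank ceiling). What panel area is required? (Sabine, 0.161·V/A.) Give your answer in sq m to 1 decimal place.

29.1

Summing Sᵢαᵢ: 7.904 + 0.543 + 6.260 + 2.964 → A₁ = 17.671 sabins.
Required A₂ = 0.161·355.68/1.43 = 40.045 sabins.
ΔA needed = 40.045 − 17.671 = 22.374 sabins.
Net gain per sq m: Δα = 0.85 − 0.08 = 0.77.
Area = ΔA/Δα = 22.374/0.77 = 29.1 sq m.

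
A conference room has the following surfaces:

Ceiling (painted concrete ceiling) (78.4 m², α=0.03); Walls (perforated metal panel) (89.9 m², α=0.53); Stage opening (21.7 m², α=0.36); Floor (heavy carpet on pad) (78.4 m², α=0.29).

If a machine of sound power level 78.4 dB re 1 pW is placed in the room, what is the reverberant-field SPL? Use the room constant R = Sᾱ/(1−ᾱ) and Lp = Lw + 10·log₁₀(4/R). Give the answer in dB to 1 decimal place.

A = 80.547 sabins; S = 268.4 m².
ᾱ = 0.3001, so room constant R = A/(1−ᾱ) = 115.084 m².
Lp = 78.4 + 10·log₁₀(4/115.084) = 78.4 + (-14.59) = 63.8 dB.

63.8 dB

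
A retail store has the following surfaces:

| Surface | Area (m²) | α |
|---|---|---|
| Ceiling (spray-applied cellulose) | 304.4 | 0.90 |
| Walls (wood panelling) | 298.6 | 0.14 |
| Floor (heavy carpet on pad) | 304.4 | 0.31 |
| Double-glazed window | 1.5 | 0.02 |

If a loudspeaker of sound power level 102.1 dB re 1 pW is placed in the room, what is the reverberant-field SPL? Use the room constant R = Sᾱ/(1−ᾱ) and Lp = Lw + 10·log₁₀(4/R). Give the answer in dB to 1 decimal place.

A = 410.158 sabins; S = 908.9 m².
ᾱ = 410.158/908.9 = 0.4513; R = Sᾱ/(1−ᾱ) = 410.158/(1−0.4513) = 747.509 m².
Lp = Lw + 10 log₁₀(4/R) = 102.1 -22.72 = 79.4 dB.

79.4 dB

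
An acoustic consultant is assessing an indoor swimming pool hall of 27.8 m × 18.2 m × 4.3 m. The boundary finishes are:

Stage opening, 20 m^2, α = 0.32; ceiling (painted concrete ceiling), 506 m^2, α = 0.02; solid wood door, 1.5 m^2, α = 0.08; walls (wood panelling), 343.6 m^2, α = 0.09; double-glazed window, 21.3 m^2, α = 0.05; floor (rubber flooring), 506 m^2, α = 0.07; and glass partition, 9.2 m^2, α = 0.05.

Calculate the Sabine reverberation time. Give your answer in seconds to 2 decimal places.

4.14 sec

A = Σ Sᵢαᵢ = 20×0.32 + 506×0.02 + 1.5×0.08 + 343.6×0.09 + 21.3×0.05 + 506×0.07 + 9.2×0.05 = 84.509 sabins.
V = 27.8·18.2·4.3 = 2175.628 m³.
Sabine: RT60 = 0.161 × 2175.628 / 84.509 = 4.14 s.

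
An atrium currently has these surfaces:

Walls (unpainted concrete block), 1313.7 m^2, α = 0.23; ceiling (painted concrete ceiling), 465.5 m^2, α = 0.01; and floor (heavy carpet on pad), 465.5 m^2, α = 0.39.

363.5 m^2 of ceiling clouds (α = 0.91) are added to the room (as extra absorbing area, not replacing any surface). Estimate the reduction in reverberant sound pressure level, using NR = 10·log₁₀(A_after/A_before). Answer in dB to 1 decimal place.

2.2 dB

Summing Sᵢαᵢ: 302.151 + 4.655 + 181.545 → A_before = 488.351 sabins.
Treatment contributes 363.5·0.91 = 330.785 sabins.
A_after = 488.351 + 330.785 = 819.136 sabins.
NR = 10·log₁₀(819.136/488.351) = 2.2 dB.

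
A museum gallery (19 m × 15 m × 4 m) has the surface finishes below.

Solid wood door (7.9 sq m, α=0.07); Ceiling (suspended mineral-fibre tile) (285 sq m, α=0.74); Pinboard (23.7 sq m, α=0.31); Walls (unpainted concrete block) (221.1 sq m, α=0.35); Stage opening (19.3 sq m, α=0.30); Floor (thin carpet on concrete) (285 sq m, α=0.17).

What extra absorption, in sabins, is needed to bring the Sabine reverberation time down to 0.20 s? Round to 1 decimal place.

Total absorption A₁ = 7.9·0.07 + 285·0.74 + 23.7·0.31 + 221.1·0.35 + 19.3·0.30 + 285·0.17
  = 0.553 + 210.900 + 7.347 + 77.385 + 5.790 + 48.450 = 350.425 sq m sabins.
V = 1140 m³. Required absorption A₂ = 0.161 × 1140 / 0.20 = 917.700 sabins.
Additional absorption ΔA = 917.700 − 350.425 = 567.3 sabins.

567.3 sabins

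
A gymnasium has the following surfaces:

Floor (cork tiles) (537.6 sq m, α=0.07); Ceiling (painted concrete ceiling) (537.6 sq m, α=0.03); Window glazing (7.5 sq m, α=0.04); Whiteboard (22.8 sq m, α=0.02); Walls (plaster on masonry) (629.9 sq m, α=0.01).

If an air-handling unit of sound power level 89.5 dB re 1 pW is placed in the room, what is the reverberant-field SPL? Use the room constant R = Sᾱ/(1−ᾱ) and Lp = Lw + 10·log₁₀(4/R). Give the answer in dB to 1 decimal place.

77.5 dB

Σ(Sᵢαᵢ) = 537.6·0.07 + 537.6·0.03 + 7.5·0.04 + 22.8·0.02 + 629.9·0.01 = 60.815; total area S = 1735.4 sq m.
ᾱ = 0.0350, so room constant R = A/(1−ᾱ) = 63.021 sq m.
Lp = 89.5 + 10·log₁₀(4/63.021) = 89.5 + (-11.97) = 77.5 dB.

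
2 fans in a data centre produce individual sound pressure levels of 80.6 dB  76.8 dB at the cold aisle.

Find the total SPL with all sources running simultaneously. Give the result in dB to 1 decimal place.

82.1 dB

Converting to relative power and adding: 10^(80.6/10) + 10^(76.8/10) = 1.627e+08.
Back to dB: 10·log₁₀ Σ = 82.1 dB.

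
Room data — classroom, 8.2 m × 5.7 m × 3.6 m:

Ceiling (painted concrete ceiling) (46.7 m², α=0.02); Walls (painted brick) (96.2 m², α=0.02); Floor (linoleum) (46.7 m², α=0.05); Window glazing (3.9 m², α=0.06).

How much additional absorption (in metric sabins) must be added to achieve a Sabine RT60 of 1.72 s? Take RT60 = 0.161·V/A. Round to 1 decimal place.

Summing Sᵢαᵢ: 0.934 + 1.924 + 2.335 + 0.234 → A₁ = 5.427 sabins.
For T = 1.72 s, need A₂ = 0.161·V/T = 0.161·168.264/1.72 = 15.750 sabins.
Additional absorption ΔA = 15.750 − 5.427 = 10.3 sabins.

10.3 sabins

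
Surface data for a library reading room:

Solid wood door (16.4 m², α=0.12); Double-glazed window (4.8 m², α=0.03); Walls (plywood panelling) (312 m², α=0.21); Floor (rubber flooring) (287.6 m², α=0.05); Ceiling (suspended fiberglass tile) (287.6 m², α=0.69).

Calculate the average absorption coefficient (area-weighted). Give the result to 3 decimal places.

0.309

S = Σ Sᵢ = 16.4 + 4.8 + 312 + 287.6 + 287.6 = 908.4 m².
Weighted sum Σ Sα = 280.456.
ᾱ = 280.456 / 908.4 = 0.309.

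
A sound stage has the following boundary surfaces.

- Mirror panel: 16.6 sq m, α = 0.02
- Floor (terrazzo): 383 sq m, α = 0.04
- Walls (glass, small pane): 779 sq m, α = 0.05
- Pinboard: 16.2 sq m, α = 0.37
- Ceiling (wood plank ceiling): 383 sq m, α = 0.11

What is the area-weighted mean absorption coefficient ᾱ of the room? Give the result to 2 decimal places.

0.07

Total surface area S = 1577.8 sq m.
Weighted sum Σ Sα = 102.726.
ᾱ = 102.726 / 1577.8 = 0.07.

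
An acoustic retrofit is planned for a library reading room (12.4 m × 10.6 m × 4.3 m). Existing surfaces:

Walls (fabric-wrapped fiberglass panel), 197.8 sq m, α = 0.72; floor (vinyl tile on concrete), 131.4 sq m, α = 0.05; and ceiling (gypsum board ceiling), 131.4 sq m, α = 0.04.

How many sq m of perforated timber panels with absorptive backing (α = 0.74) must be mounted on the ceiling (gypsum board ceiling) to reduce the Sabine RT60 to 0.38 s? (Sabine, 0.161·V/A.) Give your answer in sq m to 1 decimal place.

Equivalent absorption area: A₁ = 197.8×0.72 + 131.4×0.05 + 131.4×0.04 = 154.242 sq m.
Required A₂ = 0.161·565.192/0.38 = 239.463 sabins.
ΔA needed = 239.463 − 154.242 = 85.221 sabins.
Each sq m of panel replacing the ceiling (gypsum board ceiling) adds (0.74 − 0.04) = 0.70 sabins.
Panel area = 85.221 / 0.70 = 121.7 sq m.

121.7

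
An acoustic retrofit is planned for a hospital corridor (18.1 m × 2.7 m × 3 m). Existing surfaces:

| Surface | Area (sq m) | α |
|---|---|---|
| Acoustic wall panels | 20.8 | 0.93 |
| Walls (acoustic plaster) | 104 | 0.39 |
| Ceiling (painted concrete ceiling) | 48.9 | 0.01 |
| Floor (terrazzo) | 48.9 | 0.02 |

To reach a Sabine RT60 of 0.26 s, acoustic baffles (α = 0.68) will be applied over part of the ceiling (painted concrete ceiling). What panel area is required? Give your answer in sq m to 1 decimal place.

Equivalent absorption area: A₁ = 20.8*0.93 + 104*0.39 + 48.9*0.01 + 48.9*0.02 = 61.371 sq m.
V = 146.61 m³. Target absorption A₂ = 0.161 × 146.61 / 0.26 = 90.785 sabins.
Absorption to add: 90.785 − 61.371 = 29.414 sabins.
Net gain per sq m: Δα = 0.68 − 0.01 = 0.67.
Panel area = 29.414 / 0.67 = 43.9 sq m.

43.9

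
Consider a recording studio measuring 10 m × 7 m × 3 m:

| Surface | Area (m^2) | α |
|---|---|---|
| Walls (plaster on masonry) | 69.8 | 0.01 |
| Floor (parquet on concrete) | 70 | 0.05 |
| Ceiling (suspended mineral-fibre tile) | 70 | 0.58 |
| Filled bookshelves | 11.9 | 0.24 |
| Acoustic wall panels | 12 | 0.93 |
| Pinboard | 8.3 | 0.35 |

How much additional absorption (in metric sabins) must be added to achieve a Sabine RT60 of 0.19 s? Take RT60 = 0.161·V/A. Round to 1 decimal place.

Equivalent absorption area: A₁ = 69.8×0.01 + 70×0.05 + 70×0.58 + 11.9×0.24 + 12×0.93 + 8.3×0.35 = 61.719 m^2.
Target A₂ = 0.161·210/0.19 = 177.947 sabins (V = 210 m³).
Additional absorption ΔA = 177.947 − 61.719 = 116.2 sabins.

116.2 sabins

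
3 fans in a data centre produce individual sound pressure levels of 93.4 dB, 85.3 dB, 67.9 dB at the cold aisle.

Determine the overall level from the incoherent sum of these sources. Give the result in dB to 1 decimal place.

Sum in the linear (power) domain: Σ 10^(Lᵢ/10) = 10^(93.4/10) + 10^(85.3/10) + 10^(67.9/10) = 2.533e+09.
Combined level = 10 log₁₀(2.533e+09) = 94.0 dB.

94.0 dB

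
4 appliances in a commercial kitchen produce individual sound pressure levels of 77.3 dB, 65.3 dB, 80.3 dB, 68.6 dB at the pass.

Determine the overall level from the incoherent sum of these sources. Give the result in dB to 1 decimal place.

82.3 dB

Sum in the linear (power) domain: Σ 10^(Lᵢ/10) = 10^(77.3/10) + 10^(65.3/10) + 10^(80.3/10) + 10^(68.6/10) = 1.715e+08.
Combined level = 10 log₁₀(1.715e+08) = 82.3 dB.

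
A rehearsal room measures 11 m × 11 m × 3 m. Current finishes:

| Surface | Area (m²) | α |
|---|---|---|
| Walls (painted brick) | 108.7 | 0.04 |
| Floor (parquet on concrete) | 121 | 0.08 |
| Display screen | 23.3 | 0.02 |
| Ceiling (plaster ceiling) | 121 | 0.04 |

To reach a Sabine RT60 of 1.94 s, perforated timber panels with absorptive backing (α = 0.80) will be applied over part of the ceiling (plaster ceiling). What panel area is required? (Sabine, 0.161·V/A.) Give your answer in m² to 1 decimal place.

14.2

Equivalent absorption area: A₁ = 108.7*0.04 + 121*0.08 + 23.3*0.02 + 121*0.04 = 19.334 m².
V = 363 m³. Target absorption A₂ = 0.161 × 363 / 1.94 = 30.125 sabins.
Absorption to add: 30.125 − 19.334 = 10.791 sabins.
Net gain per m²: Δα = 0.80 − 0.04 = 0.76.
Panel area = 10.791 / 0.76 = 14.2 m².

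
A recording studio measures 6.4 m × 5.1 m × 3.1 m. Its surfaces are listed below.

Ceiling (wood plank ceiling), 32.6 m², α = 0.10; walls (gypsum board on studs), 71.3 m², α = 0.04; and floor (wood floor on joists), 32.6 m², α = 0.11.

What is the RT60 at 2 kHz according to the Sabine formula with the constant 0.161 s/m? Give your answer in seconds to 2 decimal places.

Total absorption A = 32.6×0.10 + 71.3×0.04 + 32.6×0.11
  = 3.260 + 2.852 + 3.586 = 9.698 m² sabins.
Volume V = 6.4 × 5.1 × 3.1 = 101.184 m³.
Sabine: RT60 = 0.161 × 101.184 / 9.698 = 1.68 s.

1.68 sec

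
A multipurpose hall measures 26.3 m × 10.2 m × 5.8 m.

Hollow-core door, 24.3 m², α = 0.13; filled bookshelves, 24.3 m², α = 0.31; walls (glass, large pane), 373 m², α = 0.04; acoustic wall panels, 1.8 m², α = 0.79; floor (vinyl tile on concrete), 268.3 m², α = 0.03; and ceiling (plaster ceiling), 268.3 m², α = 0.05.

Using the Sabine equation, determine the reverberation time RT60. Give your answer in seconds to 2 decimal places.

Total absorption A = 24.3·0.13 + 24.3·0.31 + 373·0.04 + 1.8·0.79 + 268.3·0.03 + 268.3·0.05
  = 3.159 + 7.533 + 14.920 + 1.422 + 8.049 + 13.415 = 48.498 m² sabins.
V = 26.3·10.2·5.8 = 1555.908 m³.
Sabine: RT60 = 0.161 × 1555.908 / 48.498 = 5.17 s.

5.17 sec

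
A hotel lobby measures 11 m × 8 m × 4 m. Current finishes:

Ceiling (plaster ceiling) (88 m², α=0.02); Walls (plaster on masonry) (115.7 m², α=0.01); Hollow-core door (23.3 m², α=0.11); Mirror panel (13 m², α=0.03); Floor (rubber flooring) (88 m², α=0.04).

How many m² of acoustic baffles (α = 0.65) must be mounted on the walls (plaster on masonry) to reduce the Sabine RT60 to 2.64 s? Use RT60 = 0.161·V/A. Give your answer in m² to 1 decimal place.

18.9

Equivalent absorption area: A₁ = 88*0.02 + 115.7*0.01 + 23.3*0.11 + 13*0.03 + 88*0.04 = 9.390 m².
V = 352 m³. Target absorption A₂ = 0.161 × 352 / 2.64 = 21.467 sabins.
Absorption to add: 21.467 − 9.390 = 12.077 sabins.
Net gain per m²: Δα = 0.65 − 0.01 = 0.64.
Area = ΔA/Δα = 12.077/0.64 = 18.9 m².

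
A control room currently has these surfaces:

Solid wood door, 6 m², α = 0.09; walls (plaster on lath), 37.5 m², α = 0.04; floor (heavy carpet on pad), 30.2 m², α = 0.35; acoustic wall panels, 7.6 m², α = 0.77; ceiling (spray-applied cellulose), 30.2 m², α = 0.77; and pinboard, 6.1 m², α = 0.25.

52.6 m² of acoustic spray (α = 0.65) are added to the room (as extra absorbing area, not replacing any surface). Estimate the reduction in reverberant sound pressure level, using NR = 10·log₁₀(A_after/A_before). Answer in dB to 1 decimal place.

Total absorption A_before = 6×0.09 + 37.5×0.04 + 30.2×0.35 + 7.6×0.77 + 30.2×0.77 + 6.1×0.25
  = 0.540 + 1.500 + 10.570 + 5.852 + 23.254 + 1.525 = 43.241 m² sabins.
Treatment contributes 52.6·0.65 = 34.190 sabins.
A_after = 43.241 + 34.190 = 77.431 sabins.
NR = 10·log₁₀(77.431/43.241) = 2.5 dB.

2.5 dB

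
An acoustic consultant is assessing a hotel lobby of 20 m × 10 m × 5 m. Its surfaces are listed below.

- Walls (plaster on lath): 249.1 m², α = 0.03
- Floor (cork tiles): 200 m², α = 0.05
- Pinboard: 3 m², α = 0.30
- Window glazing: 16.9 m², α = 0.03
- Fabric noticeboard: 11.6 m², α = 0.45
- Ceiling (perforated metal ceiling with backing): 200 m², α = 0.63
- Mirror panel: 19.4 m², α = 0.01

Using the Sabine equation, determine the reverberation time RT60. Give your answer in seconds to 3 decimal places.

Equivalent absorption area: A = 249.1×0.03 + 200×0.05 + 3×0.30 + 16.9×0.03 + 11.6×0.45 + 200×0.63 + 19.4×0.01 = 150.294 m².
Volume V = 20 × 10 × 5 = 1000 m³.
Sabine: RT60 = 0.161 × 1000 / 150.294 = 1.071 s.

1.071 seconds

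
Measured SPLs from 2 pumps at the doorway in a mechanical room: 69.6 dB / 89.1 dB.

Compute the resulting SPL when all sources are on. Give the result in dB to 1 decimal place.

Converting to relative power and adding: 10^(69.6/10) + 10^(89.1/10) = 8.22e+08.
Back to dB: 10·log₁₀ Σ = 89.1 dB.

89.1 dB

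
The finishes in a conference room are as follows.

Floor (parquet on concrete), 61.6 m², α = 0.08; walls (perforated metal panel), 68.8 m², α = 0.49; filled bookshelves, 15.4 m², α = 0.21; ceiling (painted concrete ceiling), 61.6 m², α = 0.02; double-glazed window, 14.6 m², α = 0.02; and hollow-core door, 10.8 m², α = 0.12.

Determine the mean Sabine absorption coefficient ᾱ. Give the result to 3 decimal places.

0.192

Total surface area S = 232.8 m².
A = 61.6·0.08 + 68.8·0.49 + 15.4·0.21 + 61.6·0.02 + 14.6·0.02 + 10.8·0.12 = 44.694 sabins.
ᾱ = A/S = 0.192.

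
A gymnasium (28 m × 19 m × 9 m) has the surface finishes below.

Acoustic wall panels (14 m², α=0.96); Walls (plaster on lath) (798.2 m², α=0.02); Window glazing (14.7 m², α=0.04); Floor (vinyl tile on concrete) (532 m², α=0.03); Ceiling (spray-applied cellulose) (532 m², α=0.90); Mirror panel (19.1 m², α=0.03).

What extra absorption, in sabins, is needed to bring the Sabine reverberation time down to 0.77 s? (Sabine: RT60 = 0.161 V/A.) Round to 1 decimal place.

475.8 sabins

Equivalent absorption area: A₁ = 14×0.96 + 798.2×0.02 + 14.7×0.04 + 532×0.03 + 532×0.90 + 19.1×0.03 = 525.325 m².
For T = 0.77 s, need A₂ = 0.161·V/T = 0.161·4788/0.77 = 1001.127 sabins.
Additional absorption ΔA = 1001.127 − 525.325 = 475.8 sabins.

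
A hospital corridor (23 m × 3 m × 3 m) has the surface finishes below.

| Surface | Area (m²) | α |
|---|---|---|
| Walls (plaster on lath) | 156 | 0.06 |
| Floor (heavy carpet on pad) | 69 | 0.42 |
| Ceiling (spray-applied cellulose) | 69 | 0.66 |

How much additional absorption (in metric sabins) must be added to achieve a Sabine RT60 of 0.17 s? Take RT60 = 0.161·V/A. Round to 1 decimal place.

112.2 sabins

Summing Sᵢαᵢ: 9.360 + 28.980 + 45.540 → A₁ = 83.880 sabins.
Target A₂ = 0.161·207/0.17 = 196.041 sabins (V = 207 m³).
Additional absorption ΔA = 196.041 − 83.880 = 112.2 sabins.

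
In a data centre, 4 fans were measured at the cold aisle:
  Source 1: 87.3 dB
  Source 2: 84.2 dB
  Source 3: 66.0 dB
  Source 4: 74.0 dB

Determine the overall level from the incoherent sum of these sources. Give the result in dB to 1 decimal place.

89.2 dB

Converting to relative power and adding: 10^(87.3/10) + 10^(84.2/10) + 10^(66.0/10) + 10^(74.0/10) = 8.292e+08.
L_total = 10·log₁₀(8.292e+08) = 89.2 dB.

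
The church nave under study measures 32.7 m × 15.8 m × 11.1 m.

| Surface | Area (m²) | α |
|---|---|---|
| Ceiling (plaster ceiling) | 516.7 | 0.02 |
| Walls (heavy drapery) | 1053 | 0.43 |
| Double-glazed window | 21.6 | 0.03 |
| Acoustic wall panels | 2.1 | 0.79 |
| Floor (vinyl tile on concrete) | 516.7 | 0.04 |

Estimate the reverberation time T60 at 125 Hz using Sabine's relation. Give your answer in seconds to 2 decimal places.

Equivalent absorption area: A = 516.7·0.02 + 1053·0.43 + 21.6·0.03 + 2.1·0.79 + 516.7·0.04 = 486.099 m².
Volume V = 32.7 × 15.8 × 11.1 = 5734.926 m³.
RT60 = 0.161 · V / A = 0.161 × 5734.926 / 486.099 = 1.90 s.

1.90 seconds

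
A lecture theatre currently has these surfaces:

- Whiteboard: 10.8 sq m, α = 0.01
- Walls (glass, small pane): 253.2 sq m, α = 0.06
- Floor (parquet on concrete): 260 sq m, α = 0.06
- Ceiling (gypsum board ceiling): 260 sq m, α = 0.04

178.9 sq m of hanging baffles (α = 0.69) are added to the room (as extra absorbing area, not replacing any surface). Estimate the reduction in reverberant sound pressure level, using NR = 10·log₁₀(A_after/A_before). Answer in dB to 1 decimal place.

Summing Sᵢαᵢ: 0.108 + 15.192 + 15.600 + 10.400 → A_before = 41.300 sabins.
Treatment contributes 178.9·0.69 = 123.441 sabins.
New total A_after = 164.741 sabins.
NR = 10·log₁₀(164.741/41.300) = 6.0 dB.

6.0 dB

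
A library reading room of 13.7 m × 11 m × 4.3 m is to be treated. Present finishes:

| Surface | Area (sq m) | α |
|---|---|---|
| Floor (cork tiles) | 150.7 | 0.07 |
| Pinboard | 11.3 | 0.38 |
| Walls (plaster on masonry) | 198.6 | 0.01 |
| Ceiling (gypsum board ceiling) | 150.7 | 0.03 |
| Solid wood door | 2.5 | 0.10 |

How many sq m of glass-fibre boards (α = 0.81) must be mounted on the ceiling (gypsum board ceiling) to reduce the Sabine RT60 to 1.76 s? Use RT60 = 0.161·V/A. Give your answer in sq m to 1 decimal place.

48.3

A₁ = Σ Sᵢαᵢ = 150.7×0.07 + 11.3×0.38 + 198.6×0.01 + 150.7×0.03 + 2.5×0.10 = 21.600 sabins.
Required A₂ = 0.161·648.01/1.76 = 59.278 sabins.
ΔA needed = 59.278 − 21.600 = 37.678 sabins.
Each sq m of panel replacing the ceiling (gypsum board ceiling) adds (0.81 − 0.03) = 0.78 sabins.
Area = ΔA/Δα = 37.678/0.78 = 48.3 sq m.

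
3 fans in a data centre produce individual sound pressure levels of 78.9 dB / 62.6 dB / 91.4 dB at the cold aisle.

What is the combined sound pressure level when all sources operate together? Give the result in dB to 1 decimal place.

91.6 dB

Σ 10^(Lᵢ/10) = 1.46e+09.
Back to dB: 10·log₁₀ Σ = 91.6 dB.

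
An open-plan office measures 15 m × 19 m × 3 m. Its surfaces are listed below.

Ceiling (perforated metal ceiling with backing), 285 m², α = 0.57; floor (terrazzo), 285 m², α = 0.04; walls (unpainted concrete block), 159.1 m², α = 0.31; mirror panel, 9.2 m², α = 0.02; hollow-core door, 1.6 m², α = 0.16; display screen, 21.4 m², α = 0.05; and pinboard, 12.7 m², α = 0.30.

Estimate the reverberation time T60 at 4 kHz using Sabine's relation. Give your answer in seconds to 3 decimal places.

0.602 seconds

Equivalent absorption area: A = 285·0.57 + 285·0.04 + 159.1·0.31 + 9.2·0.02 + 1.6·0.16 + 21.4·0.05 + 12.7·0.30 = 228.491 m².
V = 15·19·3 = 855 m³.
Sabine: RT60 = 0.161 × 855 / 228.491 = 0.602 s.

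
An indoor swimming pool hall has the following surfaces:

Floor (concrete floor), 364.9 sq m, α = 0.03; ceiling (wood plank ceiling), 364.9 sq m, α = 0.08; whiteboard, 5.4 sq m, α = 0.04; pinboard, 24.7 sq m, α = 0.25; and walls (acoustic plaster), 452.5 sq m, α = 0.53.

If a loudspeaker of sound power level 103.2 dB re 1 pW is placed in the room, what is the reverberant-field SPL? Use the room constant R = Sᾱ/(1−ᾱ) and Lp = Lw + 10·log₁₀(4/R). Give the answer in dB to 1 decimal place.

83.5 dB

A = 286.355 sabins; S = 1212.4 sq m.
ᾱ = 286.355/1212.4 = 0.2362; R = Sᾱ/(1−ᾱ) = 286.355/(1−0.2362) = 374.908 sq m.
Lp = 103.2 + 10·log₁₀(4/374.908) = 103.2 + (-19.72) = 83.5 dB.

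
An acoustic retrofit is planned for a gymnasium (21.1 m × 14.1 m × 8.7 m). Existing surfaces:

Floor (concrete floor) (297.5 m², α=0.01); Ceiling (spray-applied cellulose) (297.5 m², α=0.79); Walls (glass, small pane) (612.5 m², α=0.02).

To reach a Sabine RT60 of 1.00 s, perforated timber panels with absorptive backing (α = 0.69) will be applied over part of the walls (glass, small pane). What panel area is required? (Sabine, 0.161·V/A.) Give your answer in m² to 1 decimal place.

248.5

A₁ = Σ Sᵢαᵢ = 297.5*0.01 + 297.5*0.79 + 612.5*0.02 = 250.250 sabins.
Required A₂ = 0.161·2588.337/1.00 = 416.722 sabins.
Absorption to add: 416.722 − 250.250 = 166.472 sabins.
Net gain per m²: Δα = 0.69 − 0.02 = 0.67.
Panel area = 166.472 / 0.67 = 248.5 m².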